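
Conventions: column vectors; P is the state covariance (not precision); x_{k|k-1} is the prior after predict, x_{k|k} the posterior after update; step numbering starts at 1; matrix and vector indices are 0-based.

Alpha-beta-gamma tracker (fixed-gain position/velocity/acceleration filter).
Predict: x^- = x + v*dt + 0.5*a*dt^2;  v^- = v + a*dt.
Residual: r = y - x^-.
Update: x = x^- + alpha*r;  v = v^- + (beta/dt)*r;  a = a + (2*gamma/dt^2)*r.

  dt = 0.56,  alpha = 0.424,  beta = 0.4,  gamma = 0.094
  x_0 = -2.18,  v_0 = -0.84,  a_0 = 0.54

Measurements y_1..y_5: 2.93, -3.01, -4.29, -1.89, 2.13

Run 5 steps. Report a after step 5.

step 1: x_pred=-2.5657  r=5.4957  x^+=-0.2355  v^+=3.3879  a^+=3.8346
step 2: x_pred=2.2630  r=-5.2730  x^+=0.0272  v^+=1.7689  a^+=0.6735
step 3: x_pred=1.1234  r=-5.4134  x^+=-1.1719  v^+=-1.7206  a^+=-2.5718
step 4: x_pred=-2.5387  r=0.6487  x^+=-2.2636  v^+=-2.6975  a^+=-2.1829
step 5: x_pred=-4.1165  r=6.2465  x^+=-1.4680  v^+=0.5419  a^+=1.5618

a_post = 1.5618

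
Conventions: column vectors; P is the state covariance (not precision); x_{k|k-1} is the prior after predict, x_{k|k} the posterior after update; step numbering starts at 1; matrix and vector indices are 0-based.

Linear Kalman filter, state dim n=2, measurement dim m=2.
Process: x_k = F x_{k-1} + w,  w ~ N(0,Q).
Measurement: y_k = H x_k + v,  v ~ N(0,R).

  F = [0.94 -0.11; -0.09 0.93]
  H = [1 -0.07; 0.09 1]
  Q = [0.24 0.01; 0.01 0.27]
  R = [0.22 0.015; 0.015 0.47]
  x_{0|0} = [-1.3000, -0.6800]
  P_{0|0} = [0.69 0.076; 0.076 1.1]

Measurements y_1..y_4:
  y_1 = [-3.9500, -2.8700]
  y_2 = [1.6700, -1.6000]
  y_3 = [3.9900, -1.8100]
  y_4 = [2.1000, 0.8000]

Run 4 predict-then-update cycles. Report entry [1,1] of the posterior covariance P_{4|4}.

step 1: x^-=[-1.1472, -0.5154]  P^-=[0.8473 -0.0937; -0.0937 1.2143]  S=[1.0863 -0.0869; -0.0869 1.6743]  K=[0.7884 0.0305; -0.1074 0.7146]  nu=[-2.8389, -2.2514]  x^+=[-3.4540, -1.8195]  P^+=[0.1746 0.0104; 0.0104 0.3333]
step 2: x^-=[-3.0466, -1.3813]  P^-=[0.3962 -0.0297; -0.0297 0.5580]  S=[0.6231 -0.0179; -0.0179 1.0258]  K=[0.6397 0.0170; -0.0948 0.5397]  nu=[4.6199, 0.0555]  x^+=[-0.0904, -1.7893]  P^+=[0.1413 0.0049; 0.0049 0.2518]
step 3: x^-=[0.1118, -1.6559]  P^-=[0.3669 -0.0234; -0.0234 0.4881]  S=[0.5926 -0.0094; -0.0094 0.9569]  K=[0.6222 0.0162; -0.0891 0.5070]  nu=[3.7622, -0.1641]  x^+=[2.4501, -2.0744]  P^+=[0.1374 0.0046; 0.0046 0.2366]
step 4: x^-=[2.5312, -2.1497]  P^-=[0.3634 -0.0218; -0.0218 0.4749]  S=[0.5887 -0.0072; -0.0072 0.9440]  K=[0.6200 0.0163; -0.0874 0.5004]  nu=[-0.5817, 2.7219]  x^+=[2.2149, -0.7369]  P^+=[0.1370 0.0046; 0.0046 0.2335]

P_post[1,1] = 0.2335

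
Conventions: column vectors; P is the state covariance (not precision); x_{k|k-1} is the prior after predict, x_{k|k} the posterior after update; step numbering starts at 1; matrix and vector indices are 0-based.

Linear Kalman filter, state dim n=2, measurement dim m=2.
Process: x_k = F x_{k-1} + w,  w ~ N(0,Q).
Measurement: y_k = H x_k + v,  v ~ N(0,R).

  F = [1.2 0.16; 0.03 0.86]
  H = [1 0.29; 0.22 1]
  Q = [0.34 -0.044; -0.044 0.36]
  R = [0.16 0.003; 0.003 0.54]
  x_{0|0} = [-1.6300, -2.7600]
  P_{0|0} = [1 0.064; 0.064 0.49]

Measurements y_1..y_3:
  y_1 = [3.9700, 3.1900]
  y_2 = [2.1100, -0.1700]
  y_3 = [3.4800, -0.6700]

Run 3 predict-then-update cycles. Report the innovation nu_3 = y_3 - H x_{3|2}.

innov = [0.3761, -1.3167]

step 1: x^-=[-2.3976, -2.4225]  P^-=[1.8171 0.1258; 0.1258 0.7266]  S=[2.1112 0.7473; 0.7473 1.4099]  K=[0.9183 -0.1140; -0.0369 0.5545]  nu=[7.0701, 6.1400]  x^+=[3.3953, 0.7215]  P^+=[0.1748 -0.0973; -0.0973 0.3207]
step 2: x^-=[4.1898, 0.7223]  P^-=[0.5626 -0.0944; -0.0944 0.5924]  S=[0.7176 0.1981; 0.1981 1.1180]  K=[0.7765 -0.1113; -0.0350 0.5174]  nu=[-2.2892, -1.8141]  x^+=[2.6141, -0.1362]  P^+=[0.1503 -0.0909; -0.0909 0.2993]
step 3: x^-=[3.1152, -0.0387]  P^-=[0.5291 -0.0916; -0.0916 0.5768]  S=[0.6845 0.1892; 0.1892 1.1021]  K=[0.7643 -0.1087; -0.0305 0.5103]  nu=[0.3761, -1.3167]  x^+=[3.5457, -0.7221]  P^+=[0.1477 -0.0889; -0.0889 0.2950]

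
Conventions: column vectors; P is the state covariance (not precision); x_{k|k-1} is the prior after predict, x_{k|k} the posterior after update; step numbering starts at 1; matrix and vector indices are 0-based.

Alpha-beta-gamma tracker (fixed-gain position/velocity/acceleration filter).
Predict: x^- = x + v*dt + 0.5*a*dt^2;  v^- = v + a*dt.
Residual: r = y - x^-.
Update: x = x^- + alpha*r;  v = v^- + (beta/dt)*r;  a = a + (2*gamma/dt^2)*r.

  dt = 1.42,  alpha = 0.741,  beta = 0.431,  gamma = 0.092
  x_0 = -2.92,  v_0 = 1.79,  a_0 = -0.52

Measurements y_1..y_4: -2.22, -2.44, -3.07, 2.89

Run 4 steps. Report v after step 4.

step 1: x_pred=-0.9025  r=-1.3175  x^+=-1.8788  v^+=0.6517  a^+=-0.6402
step 2: x_pred=-1.5988  r=-0.8412  x^+=-2.2221  v^+=-0.5127  a^+=-0.7170
step 3: x_pred=-3.6731  r=0.6031  x^+=-3.2262  v^+=-1.3478  a^+=-0.6620
step 4: x_pred=-5.8075  r=8.6975  x^+=0.6374  v^+=0.3521  a^+=0.1317

v_post = 0.3521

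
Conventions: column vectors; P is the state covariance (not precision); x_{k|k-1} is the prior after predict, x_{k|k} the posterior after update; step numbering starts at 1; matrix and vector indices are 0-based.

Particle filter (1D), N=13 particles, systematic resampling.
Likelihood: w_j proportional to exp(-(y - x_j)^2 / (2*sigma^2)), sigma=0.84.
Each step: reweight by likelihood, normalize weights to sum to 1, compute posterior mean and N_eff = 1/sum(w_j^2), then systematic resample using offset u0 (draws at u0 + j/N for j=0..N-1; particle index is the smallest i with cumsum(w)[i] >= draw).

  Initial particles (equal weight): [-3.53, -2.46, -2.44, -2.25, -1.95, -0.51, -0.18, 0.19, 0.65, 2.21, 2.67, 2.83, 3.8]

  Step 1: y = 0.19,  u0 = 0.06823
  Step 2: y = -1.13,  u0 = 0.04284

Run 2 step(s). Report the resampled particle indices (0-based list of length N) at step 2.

resampled_idx = [0, 0, 1, 1, 2, 3, 3, 4, 5, 5, 6, 8, 10]

step 1: w=[0.0000, 0.0019, 0.0021, 0.0041, 0.0108, 0.1953, 0.2508, 0.2764, 0.2379, 0.0153, 0.0035, 0.0020, 0.0000]  mean=0.0715  Neff=4.2665  idx=[5, 5, 6, 6, 6, 6, 7, 7, 7, 8, 8, 8, 9]
step 2: w=[0.1579, 0.1579, 0.1094, 0.1094, 0.1094, 0.1094, 0.0603, 0.0603, 0.0603, 0.0220, 0.0220, 0.0220, 0.0001]  mean=-0.1624  Neff=9.0883  idx=[0, 0, 1, 1, 2, 3, 3, 4, 5, 5, 6, 8, 10]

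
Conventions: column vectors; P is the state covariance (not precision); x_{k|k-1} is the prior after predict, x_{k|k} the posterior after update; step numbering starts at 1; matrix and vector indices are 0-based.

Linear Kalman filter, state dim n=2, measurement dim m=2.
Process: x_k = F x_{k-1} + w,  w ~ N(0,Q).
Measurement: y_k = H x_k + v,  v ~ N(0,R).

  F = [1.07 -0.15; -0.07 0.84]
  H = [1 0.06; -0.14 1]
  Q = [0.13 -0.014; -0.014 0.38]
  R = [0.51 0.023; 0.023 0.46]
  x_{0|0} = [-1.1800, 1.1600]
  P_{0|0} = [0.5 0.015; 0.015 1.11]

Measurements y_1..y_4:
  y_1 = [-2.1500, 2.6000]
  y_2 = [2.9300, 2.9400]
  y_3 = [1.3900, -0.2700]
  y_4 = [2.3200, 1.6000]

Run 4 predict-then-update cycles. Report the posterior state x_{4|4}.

step 1: x^-=[-1.4366, 1.0570]  P^-=[0.7226 -0.1777; -0.1777 1.1639]  S=[1.2155 -0.1845; -0.1845 1.6878]  K=[0.5701 -0.1029; 0.0185 0.7064]  nu=[-0.7768, 1.3419]  x^+=[-2.0175, 1.9905]  P^+=[0.2880 0.0061; 0.0061 0.3262]
step 2: x^-=[-2.4573, 1.8132]  P^-=[0.4651 -0.0711; -0.0711 0.6109]  S=[0.9688 -0.0760; -0.0760 1.0999]  K=[0.4685 -0.0915; 0.0087 0.5650]  nu=[5.2785, 0.7828]  x^+=[-0.0558, 2.3017]  P^+=[0.2367 0.0018; 0.0018 0.2604]
step 3: x^-=[-0.4049, 1.9373]  P^-=[0.4063 -0.0629; -0.0629 0.5647]  S=[0.9108 -0.0623; -0.0623 1.0502]  K=[0.4359 -0.0881; 0.0056 0.5464]  nu=[1.6787, -2.2640]  x^+=[0.5264, 0.7097]  P^+=[0.2203 0.0003; 0.0003 0.2515]
step 4: x^-=[0.4568, 0.5593]  P^-=[0.3878 -0.0619; -0.0619 0.5585]  S=[0.8923 -0.0592; -0.0592 1.0434]  K=[0.4246 -0.0873; 0.0042 0.5438]  nu=[1.8296, 1.1047]  x^+=[1.1373, 1.1677]  P^+=[0.2146 -0.0003; -0.0003 0.2502]

x_post = [1.1373, 1.1677]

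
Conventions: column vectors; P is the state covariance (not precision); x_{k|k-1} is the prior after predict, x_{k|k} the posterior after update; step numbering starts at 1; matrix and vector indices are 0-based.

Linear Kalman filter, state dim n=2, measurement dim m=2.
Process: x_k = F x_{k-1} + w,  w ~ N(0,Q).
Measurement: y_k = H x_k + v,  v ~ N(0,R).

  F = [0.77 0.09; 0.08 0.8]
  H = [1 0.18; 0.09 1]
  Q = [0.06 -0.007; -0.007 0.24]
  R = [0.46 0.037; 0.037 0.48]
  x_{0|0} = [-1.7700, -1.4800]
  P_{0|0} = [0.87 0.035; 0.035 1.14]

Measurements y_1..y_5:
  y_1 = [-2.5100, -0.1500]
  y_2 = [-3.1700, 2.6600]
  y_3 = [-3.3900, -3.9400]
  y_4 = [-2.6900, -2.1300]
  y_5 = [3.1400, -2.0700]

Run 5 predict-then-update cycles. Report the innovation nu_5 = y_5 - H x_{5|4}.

innov = [4.9358, -0.4893]

step 1: x^-=[-1.4961, -1.3256]  P^-=[0.5899 0.1505; 0.1505 0.9796]  S=[1.1358 0.4194; 0.4194 1.4915]  K=[0.5499 -0.0181; 0.0467 0.6528]  nu=[-0.7753, 1.3102]  x^+=[-1.9462, -0.5066]  P^+=[0.2543 -0.0112; -0.0112 0.3161]
step 2: x^-=[-1.5441, -0.5609]  P^-=[0.2118 0.0244; 0.0244 0.4425]  S=[0.6949 0.1605; 0.1605 0.9286]  K=[0.3128 -0.0072; 0.0408 0.4718]  nu=[-1.5249, 3.3599]  x^+=[-2.0454, 0.9622]  P^+=[0.1445 -0.0049; -0.0049 0.2284]
step 3: x^-=[-1.4884, 0.6061]  P^-=[0.1468 0.0153; 0.0153 0.3865]  S=[0.6249 0.1353; 0.1353 0.8704]  K=[0.2404 -0.0046; 0.0407 0.4393]  nu=[-2.0107, -4.4122]  x^+=[-1.9513, -1.4138]  P^+=[0.1110 -0.0033; -0.0033 0.2127]
step 4: x^-=[-1.6298, -1.2872]  P^-=[0.1271 0.0131; 0.0131 0.3764]  S=[0.6040 0.1295; 0.1295 0.8598]  K=[0.2151 -0.0039; 0.0410 0.4330]  nu=[-0.8285, -0.6961]  x^+=[-1.8053, -1.6226]  P^+=[0.0993 -0.0028; -0.0028 0.2096]
step 5: x^-=[-1.5361, -1.4425]  P^-=[0.1202 0.0124; 0.0124 0.3744]  S=[0.5968 0.1279; 0.1279 0.8576]  K=[0.2059 -0.0036; 0.0413 0.4317]  nu=[4.9358, -0.4893]  x^+=[-0.5180, -1.4500]  P^+=[0.0951 -0.0027; -0.0027 0.2090]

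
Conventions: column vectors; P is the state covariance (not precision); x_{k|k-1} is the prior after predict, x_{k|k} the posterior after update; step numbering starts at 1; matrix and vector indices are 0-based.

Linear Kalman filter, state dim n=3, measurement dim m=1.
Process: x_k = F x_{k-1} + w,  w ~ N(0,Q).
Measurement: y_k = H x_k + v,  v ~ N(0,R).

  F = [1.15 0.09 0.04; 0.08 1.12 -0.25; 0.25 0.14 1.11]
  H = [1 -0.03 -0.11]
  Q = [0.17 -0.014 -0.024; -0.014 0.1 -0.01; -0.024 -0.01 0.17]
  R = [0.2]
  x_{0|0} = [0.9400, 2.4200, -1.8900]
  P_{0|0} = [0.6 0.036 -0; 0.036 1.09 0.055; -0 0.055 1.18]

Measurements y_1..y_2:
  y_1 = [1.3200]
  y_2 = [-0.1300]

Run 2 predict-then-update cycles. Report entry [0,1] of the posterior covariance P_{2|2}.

step 1: x^-=[1.2232, 3.2581, -1.5241]  P^-=[0.9821 0.1871 0.2270; 0.1871 1.5205 -0.0776; 0.2270 -0.0776 1.7024]  S=[1.1423]  K=[0.8329; 0.1313; 0.0369]  nu=[0.0269]  x^+=[1.2456, 3.2616, -1.5231]  P^+=[0.1896 0.0621 0.1920; 0.0621 1.5008 -0.0831; 0.1920 -0.0831 1.7008]
step 2: x^-=[1.6651, 4.1335, -0.9226]  P^-=[0.4655 0.1618 0.3745; 0.1618 2.1402 -0.3201; 0.3745 -0.3201 2.3919]  S=[0.6022]  K=[0.6966; 0.2205; 0.2010]  nu=[-1.7725]  x^+=[0.4303, 3.7426, -1.2789]  P^+=[0.1733 0.0693 0.2902; 0.0693 2.1109 -0.3468; 0.2902 -0.3468 2.3676]

P_post[0,1] = 0.0693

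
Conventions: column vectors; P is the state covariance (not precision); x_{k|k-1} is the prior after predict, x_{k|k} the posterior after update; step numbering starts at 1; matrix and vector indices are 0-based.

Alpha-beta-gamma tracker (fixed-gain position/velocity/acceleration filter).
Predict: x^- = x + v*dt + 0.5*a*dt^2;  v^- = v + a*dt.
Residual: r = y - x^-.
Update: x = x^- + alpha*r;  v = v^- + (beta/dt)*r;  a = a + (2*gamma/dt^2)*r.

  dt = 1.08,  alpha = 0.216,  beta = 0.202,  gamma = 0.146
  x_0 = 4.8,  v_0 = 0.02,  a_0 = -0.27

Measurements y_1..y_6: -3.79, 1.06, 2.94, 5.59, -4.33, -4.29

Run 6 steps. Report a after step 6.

step 1: x_pred=4.6641  r=-8.4541  x^+=2.8380  v^+=-1.8528  a^+=-2.3864
step 2: x_pred=-0.5548  r=1.6148  x^+=-0.2060  v^+=-4.1282  a^+=-1.9822
step 3: x_pred=-5.8204  r=8.7604  x^+=-3.9282  v^+=-4.6304  a^+=0.2109
step 4: x_pred=-8.8060  r=14.3960  x^+=-5.6964  v^+=-1.7100  a^+=3.8149
step 5: x_pred=-5.3184  r=0.9884  x^+=-5.1049  v^+=2.5949  a^+=4.0623
step 6: x_pred=0.0667  r=-4.3567  x^+=-0.8743  v^+=6.1673  a^+=2.9716

a_post = 2.9716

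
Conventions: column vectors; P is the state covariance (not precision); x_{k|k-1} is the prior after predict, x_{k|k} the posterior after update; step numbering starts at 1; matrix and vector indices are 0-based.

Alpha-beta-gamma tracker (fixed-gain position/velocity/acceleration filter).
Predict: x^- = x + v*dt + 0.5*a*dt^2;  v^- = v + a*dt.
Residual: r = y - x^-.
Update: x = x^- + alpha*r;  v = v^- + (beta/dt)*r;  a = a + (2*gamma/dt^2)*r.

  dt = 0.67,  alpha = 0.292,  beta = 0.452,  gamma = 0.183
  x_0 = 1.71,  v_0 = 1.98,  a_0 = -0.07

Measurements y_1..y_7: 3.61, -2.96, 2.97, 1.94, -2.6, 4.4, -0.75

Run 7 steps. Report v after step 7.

v_post = 7.6203

step 1: x_pred=3.0209  r=0.5891  x^+=3.1929  v^+=2.3305  a^+=0.4103
step 2: x_pred=4.8465  r=-7.8065  x^+=2.5670  v^+=-2.6610  a^+=-5.9545
step 3: x_pred=-0.5524  r=3.5224  x^+=0.4762  v^+=-4.2742  a^+=-3.0826
step 4: x_pred=-3.0795  r=5.0195  x^+=-1.6138  v^+=-2.9533  a^+=1.0099
step 5: x_pred=-3.3658  r=0.7658  x^+=-3.1422  v^+=-1.7600  a^+=1.6343
step 6: x_pred=-3.9546  r=8.3546  x^+=-1.5151  v^+=4.9712  a^+=8.4460
step 7: x_pred=3.7114  r=-4.4614  x^+=2.4086  v^+=7.6203  a^+=4.8086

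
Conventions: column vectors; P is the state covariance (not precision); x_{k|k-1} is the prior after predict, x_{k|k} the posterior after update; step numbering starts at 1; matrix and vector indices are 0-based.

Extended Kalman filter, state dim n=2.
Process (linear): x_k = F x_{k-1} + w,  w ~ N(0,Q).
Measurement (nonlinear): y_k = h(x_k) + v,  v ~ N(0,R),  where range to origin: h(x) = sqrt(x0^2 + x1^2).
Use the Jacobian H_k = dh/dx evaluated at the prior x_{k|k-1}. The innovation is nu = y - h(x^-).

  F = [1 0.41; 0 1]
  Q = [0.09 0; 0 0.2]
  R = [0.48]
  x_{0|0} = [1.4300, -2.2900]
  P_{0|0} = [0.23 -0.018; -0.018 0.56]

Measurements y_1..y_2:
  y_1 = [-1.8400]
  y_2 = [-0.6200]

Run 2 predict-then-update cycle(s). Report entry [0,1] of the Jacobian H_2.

H_jac[0,1] = 0.2551

step 1: x^-=[0.4911, -2.2900]  P^-=[0.3994 0.2116; 0.2116 0.7600]  H_jac=[0.2097 -0.9778]  S=[1.1374]  K=[-0.1083; -0.6143]  nu=[-4.1821]  x^+=[0.9439, 0.2792]  P^+=[0.3860 0.1359; 0.1359 0.3307]
step 2: x^-=[1.0584, 0.2792]  P^-=[0.6431 0.2715; 0.2715 0.5307]  H_jac=[0.9669 0.2551]  S=[1.2497]  K=[0.5530; 0.3184]  nu=[-1.7146]  x^+=[0.1102, -0.2668]  P^+=[0.2609 0.0515; 0.0515 0.4040]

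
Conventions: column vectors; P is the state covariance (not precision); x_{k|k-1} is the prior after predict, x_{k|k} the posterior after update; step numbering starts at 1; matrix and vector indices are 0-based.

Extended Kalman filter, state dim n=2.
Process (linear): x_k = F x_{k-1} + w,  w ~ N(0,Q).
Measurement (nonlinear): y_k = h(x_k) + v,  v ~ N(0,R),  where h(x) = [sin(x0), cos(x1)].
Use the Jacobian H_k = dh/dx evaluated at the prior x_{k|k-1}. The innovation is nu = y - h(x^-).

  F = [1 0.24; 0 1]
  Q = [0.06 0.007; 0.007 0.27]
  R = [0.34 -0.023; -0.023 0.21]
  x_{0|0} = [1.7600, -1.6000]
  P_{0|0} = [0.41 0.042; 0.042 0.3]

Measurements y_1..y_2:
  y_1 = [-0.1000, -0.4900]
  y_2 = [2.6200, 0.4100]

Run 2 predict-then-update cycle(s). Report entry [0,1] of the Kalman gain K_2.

step 1: x^-=[1.3760, -1.6000]  P^-=[0.5074 0.1210; 0.1210 0.5700]  H_jac=[0.1936 0.0000; 0.0000 0.9996]  S=[0.3590 0.0004; 0.0004 0.7795]  K=[0.2734 0.1550; 0.0644 0.7309]  nu=[-1.0811, -0.4608]  x^+=[1.0090, -2.0064]  P^+=[0.4618 0.0263; 0.0263 0.1521]
step 2: x^-=[0.5274, -2.0064]  P^-=[0.5432 0.0698; 0.0698 0.4221]  H_jac=[0.8641 0.0000; 0.0000 0.9066]  S=[0.7456 0.0317; 0.0317 0.5569]  K=[0.6262 0.0780; 0.0518 0.6841]  nu=[2.1167, 0.8320]  x^+=[1.9179, -1.3276]  P^+=[0.2443 0.0022; 0.0022 0.1572]

K[0,1] = 0.0780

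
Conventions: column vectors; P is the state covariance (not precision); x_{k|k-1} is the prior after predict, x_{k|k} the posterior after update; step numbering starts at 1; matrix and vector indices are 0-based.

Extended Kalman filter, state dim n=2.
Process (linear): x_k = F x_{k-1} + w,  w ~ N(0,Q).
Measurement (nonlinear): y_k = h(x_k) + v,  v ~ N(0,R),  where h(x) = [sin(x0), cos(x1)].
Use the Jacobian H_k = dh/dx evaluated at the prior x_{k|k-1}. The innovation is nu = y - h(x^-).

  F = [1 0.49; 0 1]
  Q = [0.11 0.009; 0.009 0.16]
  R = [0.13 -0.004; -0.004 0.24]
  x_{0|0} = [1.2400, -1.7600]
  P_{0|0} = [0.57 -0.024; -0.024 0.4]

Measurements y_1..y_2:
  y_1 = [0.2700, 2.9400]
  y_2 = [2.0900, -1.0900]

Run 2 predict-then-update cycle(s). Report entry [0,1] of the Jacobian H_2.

step 1: x^-=[0.3776, -1.7600]  P^-=[0.7525 0.1810; 0.1810 0.5600]  H_jac=[0.9296 0.0000; 0.0000 0.9822]  S=[0.7802 0.1612; 0.1612 0.7802]  K=[0.8874 0.0445; 0.0731 0.6899]  nu=[-0.0987, 3.1281]  x^+=[0.4291, 0.3907]  P^+=[0.1239 0.0073; 0.0073 0.1683]
step 2: x^-=[0.6206, 0.3907]  P^-=[0.2814 0.0987; 0.0987 0.3283]  H_jac=[0.8136 0.0000; 0.0000 -0.3809]  S=[0.3163 -0.0346; -0.0346 0.2876]  K=[0.7191 -0.0442; 0.2091 -0.4096]  nu=[1.5085, -2.0146]  x^+=[1.7944, 1.5313]  P^+=[0.1151 0.0354; 0.0354 0.2603]

H_jac[0,1] = 0.0000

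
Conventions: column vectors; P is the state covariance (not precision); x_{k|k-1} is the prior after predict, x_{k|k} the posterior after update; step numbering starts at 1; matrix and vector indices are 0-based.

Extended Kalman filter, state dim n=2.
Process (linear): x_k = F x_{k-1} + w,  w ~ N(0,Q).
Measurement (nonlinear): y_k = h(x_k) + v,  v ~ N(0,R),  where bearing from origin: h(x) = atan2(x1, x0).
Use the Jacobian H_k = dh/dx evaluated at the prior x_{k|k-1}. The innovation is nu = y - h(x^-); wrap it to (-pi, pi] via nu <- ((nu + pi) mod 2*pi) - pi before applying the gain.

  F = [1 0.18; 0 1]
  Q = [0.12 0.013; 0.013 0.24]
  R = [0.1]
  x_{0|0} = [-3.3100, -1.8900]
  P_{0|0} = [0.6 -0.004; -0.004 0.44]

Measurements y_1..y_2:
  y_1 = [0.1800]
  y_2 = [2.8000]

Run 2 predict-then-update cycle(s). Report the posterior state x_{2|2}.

x_post = [-4.3526, -4.3151]

step 1: x^-=[-3.6502, -1.8900]  P^-=[0.7328 0.0882; 0.0882 0.6800]  H_jac=[0.1119 -0.2160]  S=[0.1366]  K=[0.4605; -1.0029]  nu=[2.8438]  x^+=[-2.3407, -4.7421]  P^+=[0.7038 0.1513; 0.1513 0.5426]
step 2: x^-=[-3.1943, -4.7421]  P^-=[0.8959 0.2620; 0.2620 0.7826]  H_jac=[0.1451 -0.0977]  S=[0.1189]  K=[0.8777; -0.3235]  nu=[-1.3196]  x^+=[-4.3526, -4.3151]  P^+=[0.8043 0.2957; 0.2957 0.7701]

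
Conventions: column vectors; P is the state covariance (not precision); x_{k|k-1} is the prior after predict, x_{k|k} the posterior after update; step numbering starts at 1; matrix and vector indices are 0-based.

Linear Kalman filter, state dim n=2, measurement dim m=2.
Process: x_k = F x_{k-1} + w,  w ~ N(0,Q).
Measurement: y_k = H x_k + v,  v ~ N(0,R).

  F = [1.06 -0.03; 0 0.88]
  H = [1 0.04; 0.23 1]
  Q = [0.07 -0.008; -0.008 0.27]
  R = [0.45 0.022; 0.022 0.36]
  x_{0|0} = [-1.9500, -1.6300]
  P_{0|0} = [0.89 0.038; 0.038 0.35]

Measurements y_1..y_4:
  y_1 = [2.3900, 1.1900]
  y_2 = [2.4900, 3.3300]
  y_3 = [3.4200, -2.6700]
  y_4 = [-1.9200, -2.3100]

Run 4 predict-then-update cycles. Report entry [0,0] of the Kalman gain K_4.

step 1: x^-=[-2.0181, -1.4344]  P^-=[1.0679 0.0182; 0.0182 0.5410]  S=[1.5202 0.3076; 0.3076 0.9659]  K=[0.6923 0.0526; -0.0941 0.5944]  nu=[4.4655, 3.0886]  x^+=[1.2359, -0.0186]  P^+=[0.3142 -0.0381; -0.0381 0.2207]
step 2: x^-=[1.3106, -0.0163]  P^-=[0.4257 -0.0494; -0.0494 0.4409]  S=[0.8724 0.0877; 0.0877 0.8007]  K=[0.4849 0.0075; -0.0913 0.5465]  nu=[1.1800, 3.0449]  x^+=[1.9057, 1.5398]  P^+=[0.2199 -0.0372; -0.0372 0.2033]
step 3: x^-=[1.9738, 1.3551]  P^-=[0.3196 -0.0481; -0.0481 0.4274]  S=[0.7664 0.0641; 0.0641 0.7822]  K=[0.4146 -0.0014; -0.0855 0.5393]  nu=[1.3920, -4.4790]  x^+=[2.5574, -1.1795]  P^+=[0.1879 -0.0346; -0.0346 0.2002]
step 4: x^-=[2.7462, -1.0379]  P^-=[0.2835 -0.0456; -0.0456 0.4251]  S=[0.7306 0.0582; 0.0582 0.7791]  K=[0.3859 -0.0036; -0.0820 0.5383]  nu=[-4.6247, -1.9037]  x^+=[0.9685, -1.6833]  P^+=[0.1749 -0.0330; -0.0330 0.1996]

K[0,0] = 0.3859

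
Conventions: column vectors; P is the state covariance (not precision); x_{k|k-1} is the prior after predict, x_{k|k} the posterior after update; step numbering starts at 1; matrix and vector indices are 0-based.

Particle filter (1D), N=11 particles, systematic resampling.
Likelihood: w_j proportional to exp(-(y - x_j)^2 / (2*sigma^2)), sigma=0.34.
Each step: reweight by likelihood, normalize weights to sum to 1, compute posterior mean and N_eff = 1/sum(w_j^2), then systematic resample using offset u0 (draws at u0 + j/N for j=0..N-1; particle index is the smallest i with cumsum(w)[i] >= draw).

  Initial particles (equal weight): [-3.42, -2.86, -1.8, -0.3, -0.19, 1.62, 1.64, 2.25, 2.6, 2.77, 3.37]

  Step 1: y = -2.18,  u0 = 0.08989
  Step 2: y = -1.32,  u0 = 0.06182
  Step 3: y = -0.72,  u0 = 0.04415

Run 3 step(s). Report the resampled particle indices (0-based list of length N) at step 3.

resampled_idx = [0, 1, 2, 3, 4, 5, 6, 7, 8, 9, 10]

step 1: w=[0.0019, 0.2014, 0.7967, 0.0000, 0.0000, 0.0000, 0.0000, 0.0000, 0.0000, 0.0000, 0.0000]  mean=-2.0166  Neff=1.4808  idx=[1, 1, 2, 2, 2, 2, 2, 2, 2, 2, 2]
step 2: w=[0.0000, 0.0000, 0.1111, 0.1111, 0.1111, 0.1111, 0.1111, 0.1111, 0.1111, 0.1111, 0.1111]  mean=-1.8000  Neff=9.0004  idx=[2, 3, 4, 5, 5, 6, 7, 8, 9, 9, 10]
step 3: w=[0.0909, 0.0909, 0.0909, 0.0909, 0.0909, 0.0909, 0.0909, 0.0909, 0.0909, 0.0909, 0.0909]  mean=-1.8000  Neff=11.0000  idx=[0, 1, 2, 3, 4, 5, 6, 7, 8, 9, 10]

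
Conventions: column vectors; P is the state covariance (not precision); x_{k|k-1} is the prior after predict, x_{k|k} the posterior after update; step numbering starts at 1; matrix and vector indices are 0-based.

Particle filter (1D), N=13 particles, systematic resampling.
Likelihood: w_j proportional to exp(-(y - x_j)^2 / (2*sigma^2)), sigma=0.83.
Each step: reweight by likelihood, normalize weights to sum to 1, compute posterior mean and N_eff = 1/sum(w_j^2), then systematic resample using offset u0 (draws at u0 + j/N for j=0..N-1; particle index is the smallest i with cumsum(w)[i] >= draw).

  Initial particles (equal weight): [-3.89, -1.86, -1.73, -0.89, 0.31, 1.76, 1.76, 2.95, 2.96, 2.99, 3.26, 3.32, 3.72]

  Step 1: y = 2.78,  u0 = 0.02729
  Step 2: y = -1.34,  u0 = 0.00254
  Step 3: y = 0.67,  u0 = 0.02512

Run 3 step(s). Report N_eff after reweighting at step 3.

step 1: w=[0.0000, 0.0000, 0.0000, 0.0000, 0.0020, 0.0776, 0.0776, 0.1616, 0.1612, 0.1599, 0.1396, 0.1336, 0.0869]  mean=2.9278  Neff=7.4286  idx=[5, 6, 7, 7, 8, 8, 9, 9, 10, 10, 11, 11, 12]
step 2: w=[0.4975, 0.4975, 0.0008, 0.0008, 0.0008, 0.0008, 0.0007, 0.0007, 0.0001, 0.0001, 0.0001, 0.0001, 0.0000]  mean=1.7661  Neff=2.0200  idx=[0, 0, 0, 0, 0, 0, 0, 1, 1, 1, 1, 1, 1]
step 3: w=[0.0769, 0.0769, 0.0769, 0.0769, 0.0769, 0.0769, 0.0769, 0.0769, 0.0769, 0.0769, 0.0769, 0.0769, 0.0769]  mean=1.7600  Neff=13.0000  idx=[0, 1, 2, 3, 4, 5, 6, 7, 8, 9, 10, 11, 12]

N_eff = 13.0000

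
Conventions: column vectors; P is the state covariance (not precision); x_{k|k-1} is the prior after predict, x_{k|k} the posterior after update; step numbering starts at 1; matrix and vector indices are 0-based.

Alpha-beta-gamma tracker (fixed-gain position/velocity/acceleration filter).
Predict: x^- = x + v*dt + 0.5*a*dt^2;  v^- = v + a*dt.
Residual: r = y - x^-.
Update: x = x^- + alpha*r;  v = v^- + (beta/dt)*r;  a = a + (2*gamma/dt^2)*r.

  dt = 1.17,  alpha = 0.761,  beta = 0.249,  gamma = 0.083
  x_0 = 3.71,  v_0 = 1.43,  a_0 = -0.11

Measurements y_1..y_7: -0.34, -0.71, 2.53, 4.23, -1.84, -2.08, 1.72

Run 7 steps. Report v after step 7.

step 1: x_pred=5.3078  r=-5.6478  x^+=1.0098  v^+=0.0993  a^+=-0.7949
step 2: x_pred=0.5820  r=-1.2920  x^+=-0.4012  v^+=-1.1056  a^+=-0.9516
step 3: x_pred=-2.3461  r=4.8761  x^+=1.3646  v^+=-1.1812  a^+=-0.3603
step 4: x_pred=-0.2640  r=4.4940  x^+=3.1559  v^+=-0.6463  a^+=0.1847
step 5: x_pred=2.5262  r=-4.3662  x^+=-0.7965  v^+=-1.3594  a^+=-0.3448
step 6: x_pred=-2.6230  r=0.5430  x^+=-2.2098  v^+=-1.6472  a^+=-0.2789
step 7: x_pred=-4.3279  r=6.0479  x^+=0.2745  v^+=-0.6864  a^+=0.4545

v_post = -0.6864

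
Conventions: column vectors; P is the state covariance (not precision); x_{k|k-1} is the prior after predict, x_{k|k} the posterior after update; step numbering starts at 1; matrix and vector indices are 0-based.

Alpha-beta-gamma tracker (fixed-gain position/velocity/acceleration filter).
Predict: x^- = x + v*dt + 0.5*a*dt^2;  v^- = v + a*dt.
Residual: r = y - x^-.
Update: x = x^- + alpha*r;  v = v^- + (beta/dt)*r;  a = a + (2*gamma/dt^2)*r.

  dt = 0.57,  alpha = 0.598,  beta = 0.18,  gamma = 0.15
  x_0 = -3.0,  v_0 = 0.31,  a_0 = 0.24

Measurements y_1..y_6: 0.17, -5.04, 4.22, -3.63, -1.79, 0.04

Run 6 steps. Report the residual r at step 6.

step 1: x_pred=-2.7843  r=2.9543  x^+=-1.0176  v^+=1.3797  a^+=2.9679
step 2: x_pred=0.2510  r=-5.2910  x^+=-2.9130  v^+=1.4006  a^+=-1.9176
step 3: x_pred=-2.4262  r=6.6462  x^+=1.5482  v^+=2.4064  a^+=4.2193
step 4: x_pred=3.6053  r=-7.2353  x^+=-0.7214  v^+=2.5266  a^+=-2.4615
step 5: x_pred=0.3189  r=-2.1089  x^+=-0.9422  v^+=0.4575  a^+=-4.4088
step 6: x_pred=-1.3976  r=1.4376  x^+=-0.5379  v^+=-1.6015  a^+=-3.0813

resid = 1.4376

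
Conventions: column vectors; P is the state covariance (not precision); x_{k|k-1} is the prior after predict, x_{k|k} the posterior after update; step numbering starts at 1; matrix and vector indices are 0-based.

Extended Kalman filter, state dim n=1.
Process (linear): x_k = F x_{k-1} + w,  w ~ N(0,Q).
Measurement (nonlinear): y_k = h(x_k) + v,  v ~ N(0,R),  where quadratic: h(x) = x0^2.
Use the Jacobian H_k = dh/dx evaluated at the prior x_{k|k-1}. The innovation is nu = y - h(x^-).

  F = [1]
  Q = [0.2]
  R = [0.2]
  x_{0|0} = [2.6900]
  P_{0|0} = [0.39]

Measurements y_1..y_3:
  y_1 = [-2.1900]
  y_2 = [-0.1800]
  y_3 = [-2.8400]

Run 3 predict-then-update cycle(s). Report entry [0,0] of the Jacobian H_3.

step 1: x^-=[2.6900]  P^-=[0.5900]  H_jac=[5.3800]  S=[17.2772]  K=[0.1837]  nu=[-9.4261]  x^+=[0.9582]  P^+=[0.0068]
step 2: x^-=[0.9582]  P^-=[0.2068]  H_jac=[1.9164]  S=[0.9596]  K=[0.4131]  nu=[-1.0982]  x^+=[0.5046]  P^+=[0.0431]
step 3: x^-=[0.5046]  P^-=[0.2431]  H_jac=[1.0092]  S=[0.4476]  K=[0.5481]  nu=[-3.0946]  x^+=[-1.1916]  P^+=[0.1086]

H_jac[0,0] = 1.0092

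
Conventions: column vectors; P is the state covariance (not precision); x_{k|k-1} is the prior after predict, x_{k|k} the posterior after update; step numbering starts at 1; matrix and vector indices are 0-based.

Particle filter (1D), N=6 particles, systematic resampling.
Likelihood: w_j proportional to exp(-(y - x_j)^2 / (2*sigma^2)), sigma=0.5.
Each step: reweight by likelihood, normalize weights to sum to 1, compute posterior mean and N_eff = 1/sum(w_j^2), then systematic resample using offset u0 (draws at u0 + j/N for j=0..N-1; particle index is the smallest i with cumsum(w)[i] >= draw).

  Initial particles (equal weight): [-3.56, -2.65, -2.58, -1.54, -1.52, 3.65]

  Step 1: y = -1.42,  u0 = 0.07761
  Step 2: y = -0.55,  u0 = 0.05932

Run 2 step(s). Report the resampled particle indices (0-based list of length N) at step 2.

resampled_idx = [0, 1, 2, 3, 4, 5]

step 1: w=[0.0001, 0.0235, 0.0328, 0.4698, 0.4739, 0.0000]  mean=-1.5908  Neff=2.2375  idx=[3, 3, 3, 4, 4, 4]
step 2: w=[0.1601, 0.1601, 0.1601, 0.1732, 0.1732, 0.1732]  mean=-1.5296  Neff=5.9908  idx=[0, 1, 2, 3, 4, 5]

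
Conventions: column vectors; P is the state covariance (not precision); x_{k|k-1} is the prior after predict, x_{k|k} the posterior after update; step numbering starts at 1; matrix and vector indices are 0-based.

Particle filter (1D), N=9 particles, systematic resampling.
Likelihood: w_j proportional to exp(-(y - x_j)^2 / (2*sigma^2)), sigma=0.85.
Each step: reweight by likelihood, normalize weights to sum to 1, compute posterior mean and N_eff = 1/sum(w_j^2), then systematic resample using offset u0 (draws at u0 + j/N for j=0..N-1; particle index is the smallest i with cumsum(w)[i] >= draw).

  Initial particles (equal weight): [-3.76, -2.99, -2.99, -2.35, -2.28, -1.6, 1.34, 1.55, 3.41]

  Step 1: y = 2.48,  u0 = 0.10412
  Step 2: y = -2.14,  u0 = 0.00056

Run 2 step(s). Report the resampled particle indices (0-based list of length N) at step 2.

step 1: w=[0.0000, 0.0000, 0.0000, 0.0000, 0.0000, 0.0000, 0.2701, 0.3649, 0.3649]  mean=2.1720  Neff=2.9471  idx=[6, 6, 7, 7, 7, 8, 8, 8, 8]
step 2: w=[0.3270, 0.3270, 0.1153, 0.1153, 0.1153, 0.0000, 0.0000, 0.0000, 0.0000]  mean=1.4127  Neff=3.9409  idx=[0, 0, 0, 1, 1, 1, 2, 3, 4]

resampled_idx = [0, 0, 0, 1, 1, 1, 2, 3, 4]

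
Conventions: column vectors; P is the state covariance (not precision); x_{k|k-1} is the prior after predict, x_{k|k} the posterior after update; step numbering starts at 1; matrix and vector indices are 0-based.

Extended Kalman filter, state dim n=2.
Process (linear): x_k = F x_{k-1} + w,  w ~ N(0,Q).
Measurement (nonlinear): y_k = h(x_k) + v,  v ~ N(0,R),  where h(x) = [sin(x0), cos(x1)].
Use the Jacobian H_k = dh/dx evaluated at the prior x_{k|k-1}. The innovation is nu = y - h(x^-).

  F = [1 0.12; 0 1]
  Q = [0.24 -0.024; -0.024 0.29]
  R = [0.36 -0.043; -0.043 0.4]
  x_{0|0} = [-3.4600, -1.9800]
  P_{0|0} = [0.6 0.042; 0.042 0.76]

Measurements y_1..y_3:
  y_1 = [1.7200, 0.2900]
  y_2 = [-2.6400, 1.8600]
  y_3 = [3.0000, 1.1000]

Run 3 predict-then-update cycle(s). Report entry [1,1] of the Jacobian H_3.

H_jac[1,1] = 0.6175

step 1: x^-=[-3.6976, -1.9800]  P^-=[0.8610 0.1092; 0.1092 1.0500]  H_jac=[-0.8494 0.0000; 0.0000 0.9174]  S=[0.9812 -0.1281; -0.1281 1.2838]  K=[-0.7449 0.0037; 0.0035 0.7507]  nu=[1.1922, 0.6879]  x^+=[-4.5831, -1.4595]  P^+=[0.3159 0.0365; 0.0365 0.3271]
step 2: x^-=[-4.7582, -1.4595]  P^-=[0.5694 0.0518; 0.0518 0.6171]  H_jac=[0.0458 0.0000; 0.0000 0.9938]  S=[0.3612 -0.0406; -0.0406 1.0095]  K=[0.0783 0.0541; 0.0753 0.6106]  nu=[-3.6389, 1.7489]  x^+=[-4.9485, -0.6655]  P^+=[0.5645 0.0184; 0.0184 0.2425]
step 3: x^-=[-5.0284, -0.6655]  P^-=[0.8125 0.0235; 0.0235 0.5325]  H_jac=[0.3108 0.0000; 0.0000 0.6175]  S=[0.4385 -0.0385; -0.0385 0.6030]  K=[0.5812 0.0612; 0.0649 0.5494]  nu=[2.0495, 0.3134]  x^+=[-3.8180, -0.3604]  P^+=[0.6648 -0.0009; -0.0009 0.3514]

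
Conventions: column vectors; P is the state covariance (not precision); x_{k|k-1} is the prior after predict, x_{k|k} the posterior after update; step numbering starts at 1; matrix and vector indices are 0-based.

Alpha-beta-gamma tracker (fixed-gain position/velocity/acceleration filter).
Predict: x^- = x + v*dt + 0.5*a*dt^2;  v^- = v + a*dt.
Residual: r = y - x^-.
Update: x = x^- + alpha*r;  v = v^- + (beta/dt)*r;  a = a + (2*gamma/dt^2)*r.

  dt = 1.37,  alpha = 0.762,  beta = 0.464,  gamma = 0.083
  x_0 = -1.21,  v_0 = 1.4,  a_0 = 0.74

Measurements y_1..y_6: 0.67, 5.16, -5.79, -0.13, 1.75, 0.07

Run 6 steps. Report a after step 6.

a_post = -0.0659

step 1: x_pred=1.4025  r=-0.7325  x^+=0.8443  v^+=2.1657  a^+=0.6752
step 2: x_pred=4.4450  r=0.7150  x^+=4.9898  v^+=3.3329  a^+=0.7385
step 3: x_pred=10.2490  r=-16.0390  x^+=-1.9727  v^+=-1.0876  a^+=-0.6801
step 4: x_pred=-4.1009  r=3.9709  x^+=-1.0751  v^+=-0.6744  a^+=-0.3289
step 5: x_pred=-2.3076  r=4.0576  x^+=0.7843  v^+=0.2493  a^+=0.0300
step 6: x_pred=1.1540  r=-1.0840  x^+=0.3280  v^+=-0.0767  a^+=-0.0659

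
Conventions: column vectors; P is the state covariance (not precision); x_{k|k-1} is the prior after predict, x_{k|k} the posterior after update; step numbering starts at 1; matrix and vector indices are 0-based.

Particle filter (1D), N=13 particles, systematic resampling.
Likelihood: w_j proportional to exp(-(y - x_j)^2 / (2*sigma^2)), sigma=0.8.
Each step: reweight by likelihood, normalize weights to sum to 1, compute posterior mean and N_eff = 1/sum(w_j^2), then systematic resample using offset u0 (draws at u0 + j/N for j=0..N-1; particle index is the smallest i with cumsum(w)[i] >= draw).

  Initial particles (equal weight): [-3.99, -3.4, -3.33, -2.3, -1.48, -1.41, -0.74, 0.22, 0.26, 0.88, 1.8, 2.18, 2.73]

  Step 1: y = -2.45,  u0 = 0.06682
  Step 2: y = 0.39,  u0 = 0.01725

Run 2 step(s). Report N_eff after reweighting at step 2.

N_eff = 2.8746

step 1: w=[0.0490, 0.1545, 0.1708, 0.3073, 0.1499, 0.1343, 0.0318, 0.0012, 0.0010, 0.0001, 0.0000, 0.0000, 0.0000]  mean=-2.4308  Neff=5.2242  idx=[1, 1, 2, 2, 3, 3, 3, 3, 4, 4, 5, 5, 6]
step 2: w=[0.0000, 0.0000, 0.0000, 0.0000, 0.0052, 0.0052, 0.0052, 0.0052, 0.0968, 0.0968, 0.1184, 0.1184, 0.5486]  mean=-1.0747  Neff=2.8746  idx=[7, 8, 9, 10, 10, 11, 12, 12, 12, 12, 12, 12, 12]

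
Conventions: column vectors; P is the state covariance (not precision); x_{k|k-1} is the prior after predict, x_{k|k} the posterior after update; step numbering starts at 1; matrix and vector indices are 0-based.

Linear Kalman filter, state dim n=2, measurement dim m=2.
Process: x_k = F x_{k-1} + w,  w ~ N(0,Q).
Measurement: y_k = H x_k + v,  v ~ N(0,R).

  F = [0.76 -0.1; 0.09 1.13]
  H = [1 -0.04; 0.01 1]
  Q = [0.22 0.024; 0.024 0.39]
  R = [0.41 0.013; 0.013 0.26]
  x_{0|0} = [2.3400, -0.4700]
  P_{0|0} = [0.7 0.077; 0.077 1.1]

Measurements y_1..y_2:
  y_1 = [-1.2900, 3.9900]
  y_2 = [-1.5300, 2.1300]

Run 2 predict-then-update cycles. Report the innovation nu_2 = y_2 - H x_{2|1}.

innov = [-1.0441, -1.8305]

step 1: x^-=[1.8254, -0.3205]  P^-=[0.6236 0.0130; 0.0130 1.8159]  S=[1.0355 -0.0404; -0.0404 2.0762]  K=[0.6026 0.0210; -0.0235 0.8742]  nu=[-3.1282, 4.2922]  x^+=[0.0306, 3.5053]  P^+=[0.2478 0.0108; 0.0108 0.2269]
step 2: x^-=[-0.3273, 3.9638]  P^-=[0.3637 0.0245; 0.0245 0.6839]  S=[0.7729 0.0138; 0.0138 0.9444]  K=[0.4689 0.0230; -0.0166 0.7246]  nu=[-1.0441, -1.8305]  x^+=[-0.8590, 2.6546]  P^+=[0.1930 0.0101; 0.0101 0.1881]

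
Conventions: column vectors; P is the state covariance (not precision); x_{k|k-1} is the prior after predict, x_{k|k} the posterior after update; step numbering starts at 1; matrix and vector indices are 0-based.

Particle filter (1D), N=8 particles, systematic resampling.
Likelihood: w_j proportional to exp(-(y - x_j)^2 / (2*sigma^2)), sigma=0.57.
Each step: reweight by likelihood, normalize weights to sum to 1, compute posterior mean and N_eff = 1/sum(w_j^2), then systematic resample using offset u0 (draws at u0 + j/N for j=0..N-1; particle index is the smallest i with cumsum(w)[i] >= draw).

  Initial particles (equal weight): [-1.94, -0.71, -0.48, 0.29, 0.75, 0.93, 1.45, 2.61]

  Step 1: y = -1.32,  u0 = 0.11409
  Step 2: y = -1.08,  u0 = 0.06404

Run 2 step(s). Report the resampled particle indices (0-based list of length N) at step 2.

resampled_idx = [0, 2, 3, 3, 4, 5, 5, 6]

step 1: w=[0.3751, 0.3823, 0.2288, 0.0126, 0.0009, 0.0003, 0.0000, 0.0000]  mean=-1.1044  Neff=2.9465  idx=[0, 0, 0, 1, 1, 1, 2, 3]
step 2: w=[0.0797, 0.0797, 0.0797, 0.2014, 0.2014, 0.2014, 0.1429, 0.0138]  mean=-0.9573  Neff=6.1973  idx=[0, 2, 3, 3, 4, 5, 5, 6]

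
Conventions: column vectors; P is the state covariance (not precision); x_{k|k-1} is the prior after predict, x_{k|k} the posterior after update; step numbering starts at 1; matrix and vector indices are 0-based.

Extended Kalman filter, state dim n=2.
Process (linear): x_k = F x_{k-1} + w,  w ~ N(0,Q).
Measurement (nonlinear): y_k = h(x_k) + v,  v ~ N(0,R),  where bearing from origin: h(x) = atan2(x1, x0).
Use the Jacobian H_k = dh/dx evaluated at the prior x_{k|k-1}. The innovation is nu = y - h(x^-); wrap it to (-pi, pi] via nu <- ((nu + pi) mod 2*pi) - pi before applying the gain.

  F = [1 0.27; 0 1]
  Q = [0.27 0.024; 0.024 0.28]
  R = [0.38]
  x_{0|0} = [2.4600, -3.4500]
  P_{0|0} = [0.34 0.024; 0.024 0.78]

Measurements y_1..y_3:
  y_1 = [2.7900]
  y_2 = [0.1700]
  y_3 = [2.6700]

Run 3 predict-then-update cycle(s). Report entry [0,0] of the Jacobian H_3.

step 1: x^-=[1.5285, -3.4500]  P^-=[0.6798 0.2586; 0.2586 1.0600]  H_jac=[0.2423 0.1073]  S=[0.4456]  K=[0.4320; 0.3960]  nu=[-2.3394]  x^+=[0.5179, -4.3764]  P^+=[0.5967 0.1824; 0.1824 0.9901]
step 2: x^-=[-0.6637, -4.3764]  P^-=[1.0373 0.4737; 0.4737 1.2701]  H_jac=[0.2234 -0.0339]  S=[0.4260]  K=[0.5062; 0.1474]  nu=[1.8913]  x^+=[0.2936, -4.0977]  P^+=[0.9282 0.4419; 0.4419 1.2609]
step 3: x^-=[-0.8127, -4.0977]  P^-=[1.5287 0.8064; 0.8064 1.5409]  H_jac=[0.2348 -0.0466]  S=[0.4500]  K=[0.7142; 0.2613]  nu=[-1.8466]  x^+=[-2.1316, -4.5802]  P^+=[1.2992 0.7224; 0.7224 1.5102]

H_jac[0,0] = 0.2348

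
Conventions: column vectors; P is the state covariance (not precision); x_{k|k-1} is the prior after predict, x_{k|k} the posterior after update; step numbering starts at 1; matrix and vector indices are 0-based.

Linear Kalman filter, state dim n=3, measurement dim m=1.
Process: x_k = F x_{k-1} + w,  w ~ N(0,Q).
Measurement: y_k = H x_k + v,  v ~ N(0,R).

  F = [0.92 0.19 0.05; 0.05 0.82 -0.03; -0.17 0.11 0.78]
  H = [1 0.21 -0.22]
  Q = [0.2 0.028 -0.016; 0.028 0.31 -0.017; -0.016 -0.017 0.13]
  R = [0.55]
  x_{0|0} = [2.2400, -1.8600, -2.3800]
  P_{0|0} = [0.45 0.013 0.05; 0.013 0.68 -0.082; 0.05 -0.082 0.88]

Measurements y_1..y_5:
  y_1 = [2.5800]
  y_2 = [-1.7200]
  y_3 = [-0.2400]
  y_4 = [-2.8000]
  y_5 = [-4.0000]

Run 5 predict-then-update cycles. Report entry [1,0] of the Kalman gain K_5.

step 1: x^-=[1.5884, -1.3418, -2.4418]  P^-=[0.6152 0.1591 -0.0141; 0.1591 0.7741 -0.0318; -0.0141 -0.0318 0.6588]  S=[1.3072]  K=[0.4986; 0.2514; -0.1268]  nu=[0.7362]  x^+=[1.9554, -1.1567, -2.5351]  P^+=[0.2903 -0.0048 0.0685; -0.0048 0.6915 0.0099; 0.0685 0.0099 0.6378]
step 2: x^-=[1.4525, -0.7747, -2.4371]  P^-=[0.4771 0.1431 0.0277; 0.1431 0.7752 0.0379; 0.0277 0.0379 0.5185]  S=[1.1308]  K=[0.4431; 0.2632; -0.0693]  nu=[-3.5459]  x^+=[-0.1187, -1.7078, -2.1912]  P^+=[0.2551 0.0113 0.0624; 0.0113 0.6969 0.0585; 0.0624 0.0585 0.5131]
step 3: x^-=[-0.5433, -1.3406, -1.8768]  P^-=[0.4531 0.1566 0.0327; 0.1566 0.7775 0.0702; 0.0327 0.0702 0.4510]  S=[1.1042]  K=[0.4337; 0.2758; -0.0469]  nu=[0.1719]  x^+=[-0.4687, -1.2932, -1.8849]  P^+=[0.2455 0.0246 0.0552; 0.0246 0.6936 0.0845; 0.0552 0.0845 0.4486]
step 4: x^-=[-0.7712, -1.0273, -1.5328]  P^-=[0.4492 0.1671 0.0314; 0.1671 0.7751 0.0859; 0.0314 0.0859 0.4173]  S=[1.1020]  K=[0.4332; 0.2822; -0.0385]  nu=[-2.1503]  x^+=[-1.7027, -1.6340, -1.4501]  P^+=[0.2424 0.0324 0.0498; 0.0324 0.6873 0.0978; 0.0498 0.0978 0.4157]
step 5: x^-=[-1.9494, -1.3815, -1.0213]  P^-=[0.4488 0.1725 0.0292; 0.1725 0.7708 0.0933; 0.0292 0.0933 0.4006]  S=[1.1032]  K=[0.4338; 0.2845; -0.0357]  nu=[-1.9851]  x^+=[-2.8107, -1.9464, -0.9506]  P^+=[0.2412 0.0364 0.0463; 0.0364 0.6815 0.1045; 0.0463 0.1045 0.3992]

K[1,0] = 0.2845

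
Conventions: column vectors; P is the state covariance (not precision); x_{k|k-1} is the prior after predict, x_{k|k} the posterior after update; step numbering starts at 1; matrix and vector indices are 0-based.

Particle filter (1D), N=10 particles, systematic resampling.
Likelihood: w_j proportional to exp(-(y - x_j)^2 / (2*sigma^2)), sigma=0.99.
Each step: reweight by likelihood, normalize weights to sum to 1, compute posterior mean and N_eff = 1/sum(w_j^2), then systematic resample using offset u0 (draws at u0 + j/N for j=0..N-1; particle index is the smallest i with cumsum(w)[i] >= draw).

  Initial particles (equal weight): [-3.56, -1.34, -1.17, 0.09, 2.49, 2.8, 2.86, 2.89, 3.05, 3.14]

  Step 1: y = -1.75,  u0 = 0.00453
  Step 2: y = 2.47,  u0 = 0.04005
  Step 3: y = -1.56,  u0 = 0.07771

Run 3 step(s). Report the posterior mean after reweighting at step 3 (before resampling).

step 1: w=[0.0884, 0.4317, 0.3962, 0.0836, 0.0000, 0.0000, 0.0000, 0.0000, 0.0000, 0.0000]  mean=-1.3490  Neff=2.7923  idx=[0, 1, 1, 1, 1, 1, 2, 2, 2, 2]
step 2: w=[0.0000, 0.0792, 0.0792, 0.0792, 0.0792, 0.0792, 0.1510, 0.1510, 0.1510, 0.1510]  mean=-1.2373  Neff=8.1570  idx=[1, 2, 4, 5, 6, 6, 7, 8, 8, 9]
step 3: w=[0.1032, 0.1032, 0.1032, 0.1032, 0.0979, 0.0979, 0.0979, 0.0979, 0.0979, 0.0979]  mean=-1.2402  Neff=9.9932  idx=[0, 1, 2, 3, 4, 5, 6, 7, 8, 9]

post_mean = -1.2402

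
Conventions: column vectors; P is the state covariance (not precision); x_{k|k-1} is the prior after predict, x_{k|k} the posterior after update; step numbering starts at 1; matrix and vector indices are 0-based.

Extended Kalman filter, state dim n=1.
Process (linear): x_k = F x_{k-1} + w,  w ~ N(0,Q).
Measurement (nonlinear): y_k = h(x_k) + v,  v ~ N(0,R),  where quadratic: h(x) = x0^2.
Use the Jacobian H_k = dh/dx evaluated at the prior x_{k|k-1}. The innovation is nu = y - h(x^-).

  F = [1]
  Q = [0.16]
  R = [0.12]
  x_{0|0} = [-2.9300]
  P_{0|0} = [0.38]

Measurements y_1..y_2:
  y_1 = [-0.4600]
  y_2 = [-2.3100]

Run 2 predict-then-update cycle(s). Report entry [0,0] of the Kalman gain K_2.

K[0,0] = -0.3273

step 1: x^-=[-2.9300]  P^-=[0.5400]  H_jac=[-5.8600]  S=[18.6634]  K=[-0.1696]  nu=[-9.0449]  x^+=[-1.3964]  P^+=[0.0035]
step 2: x^-=[-1.3964]  P^-=[0.1635]  H_jac=[-2.7929]  S=[1.3951]  K=[-0.3273]  nu=[-4.2600]  x^+=[-0.0023]  P^+=[0.0141]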